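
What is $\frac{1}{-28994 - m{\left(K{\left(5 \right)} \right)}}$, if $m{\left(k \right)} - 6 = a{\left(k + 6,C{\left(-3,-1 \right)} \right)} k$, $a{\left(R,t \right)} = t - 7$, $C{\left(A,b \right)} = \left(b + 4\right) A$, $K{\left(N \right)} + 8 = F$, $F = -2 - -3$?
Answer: $- \frac{1}{29112} \approx -3.435 \cdot 10^{-5}$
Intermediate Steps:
$F = 1$ ($F = -2 + 3 = 1$)
$K{\left(N \right)} = -7$ ($K{\left(N \right)} = -8 + 1 = -7$)
$C{\left(A,b \right)} = A \left(4 + b\right)$ ($C{\left(A,b \right)} = \left(4 + b\right) A = A \left(4 + b\right)$)
$a{\left(R,t \right)} = -7 + t$
$m{\left(k \right)} = 6 - 16 k$ ($m{\left(k \right)} = 6 + \left(-7 - 3 \left(4 - 1\right)\right) k = 6 + \left(-7 - 9\right) k = 6 - 16 k$)
$\frac{1}{-28994 - m{\left(K{\left(5 \right)} \right)}} = \frac{1}{-28994 - \left(6 - -112\right)} = \frac{1}{-28994 - \left(6 + 112\right)} = \frac{1}{-28994 - 118} = \frac{1}{-29112} = - \frac{1}{29112}$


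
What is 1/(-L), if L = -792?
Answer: 1/792 ≈ 0.0012626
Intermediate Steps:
1/(-L) = 1/(-1*(-792)) = 1/792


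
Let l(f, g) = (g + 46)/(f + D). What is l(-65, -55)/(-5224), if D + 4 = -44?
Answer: -9/590312 ≈ -1.5246e-5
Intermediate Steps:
D = -48 (D = -4 - 44 = -48)
l(f, g) = (46 + g)/(-48 + f) (l(f, g) = (g + 46)/(f - 48) = (46 + g)/(-48 + f))
l(-65, -55)/(-5224) = ((46 - 55)/(-48 - 65))/(-5224) = (-9/(-113))*(-1/5224) = -1/113*(-9)*(-1/5224) = (9/113)*(-1/5224) = -9/590312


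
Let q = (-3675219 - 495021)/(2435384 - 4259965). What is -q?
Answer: -4170240/1824581 ≈ -2.2856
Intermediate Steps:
q = 4170240/1824581 (q = -4170240/(-1824581) = -4170240*(-1/1824581) = 4170240/1824581 ≈ 2.2856)
-q = -1*4170240/1824581 = -4170240/1824581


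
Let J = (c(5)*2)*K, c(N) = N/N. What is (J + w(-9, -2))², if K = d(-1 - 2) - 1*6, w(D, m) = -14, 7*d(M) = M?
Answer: 35344/49 ≈ 721.31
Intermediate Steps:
d(M) = M/7
c(N) = 1
K = -45/7 (K = (-1 - 2)/7 - 1*6 = (⅐)*(-3) - 6 = -3/7 - 6 = -45/7 ≈ -6.4286)
J = -90/7 (J = (1*2)*(-45/7) = 2*(-45/7) = -90/7 ≈ -12.857)
(J + w(-9, -2))² = (-90/7 - 14)² = (-188/7)² = 35344/49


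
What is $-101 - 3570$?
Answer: $-3671$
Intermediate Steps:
$-101 - 3570 = -3671$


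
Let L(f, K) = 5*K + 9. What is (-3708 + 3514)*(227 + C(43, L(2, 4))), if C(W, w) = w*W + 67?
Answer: -298954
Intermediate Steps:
L(f, K) = 9 + 5*K
C(W, w) = 67 + W*w (C(W, w) = W*w + 67 = 67 + W*w)
(-3708 + 3514)*(227 + C(43, L(2, 4))) = (-3708 + 3514)*(227 + (67 + 43*(9 + 5*4))) = -194*(227 + (67 + 43*(9 + 20))) = -194*(227 + (67 + 43*29)) = -194*(227 + (67 + 1247)) = -194*(227 + 1314) = -194*1541 = -298954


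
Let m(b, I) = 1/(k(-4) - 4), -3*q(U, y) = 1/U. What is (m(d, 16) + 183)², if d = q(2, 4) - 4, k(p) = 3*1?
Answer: 33124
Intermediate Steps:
k(p) = 3
q(U, y) = -1/(3*U)
d = -25/6 (d = -⅓/2 - 4 = -⅓*½ - 4 = -⅙ - 4 = -25/6 ≈ -4.1667)
m(b, I) = -1 (m(b, I) = 1/(3 - 4) = 1/(-1) = -1)
(m(d, 16) + 183)² = (-1 + 183)² = 182² = 33124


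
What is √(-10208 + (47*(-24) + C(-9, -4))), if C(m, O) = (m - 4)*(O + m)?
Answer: I*√11167 ≈ 105.67*I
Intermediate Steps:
C(m, O) = (-4 + m)*(O + m)
√(-10208 + (47*(-24) + C(-9, -4))) = √(-10208 + (47*(-24) + ((-9)² - 4*(-4) - 4*(-9) - 4*(-9)))) = √(-10208 + (-1128 + (81 + 16 + 36 + 36))) = √(-10208 + (-1128 + 169)) = √(-10208 - 959) = √(-11167) = I*√11167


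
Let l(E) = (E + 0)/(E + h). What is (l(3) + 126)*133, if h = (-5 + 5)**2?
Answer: 16891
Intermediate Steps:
h = 0 (h = 0**2 = 0)
l(E) = 1 (l(E) = (E + 0)/(E + 0) = E/E = 1)
(l(3) + 126)*133 = (1 + 126)*133 = 127*133 = 16891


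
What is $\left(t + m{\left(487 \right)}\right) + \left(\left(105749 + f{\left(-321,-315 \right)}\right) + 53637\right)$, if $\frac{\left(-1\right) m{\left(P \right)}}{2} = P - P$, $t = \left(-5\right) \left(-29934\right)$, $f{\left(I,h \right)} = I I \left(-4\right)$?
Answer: $-103108$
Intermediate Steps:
$f{\left(I,h \right)} = - 4 I^{2}$ ($f{\left(I,h \right)} = I^{2} \left(-4\right) = - 4 I^{2}$)
$t = 149670$
$m{\left(P \right)} = 0$ ($m{\left(P \right)} = - 2 \left(P - P\right) = \left(-2\right) 0 = 0$)
$\left(t + m{\left(487 \right)}\right) + \left(\left(105749 + f{\left(-321,-315 \right)}\right) + 53637\right) = \left(149670 + 0\right) + \left(\left(105749 - 4 \left(-321\right)^{2}\right) + 53637\right) = 149670 + \left(\left(105749 - 412164\right) + 53637\right) = 149670 + \left(-306415 + 53637\right) = 149670 - 252778 = -103108$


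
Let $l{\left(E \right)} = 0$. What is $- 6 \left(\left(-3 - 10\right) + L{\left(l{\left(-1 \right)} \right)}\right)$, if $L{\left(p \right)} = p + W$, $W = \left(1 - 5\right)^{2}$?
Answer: $-18$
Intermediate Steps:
$W = 16$ ($W = \left(-4\right)^{2} = 16$)
$L{\left(p \right)} = 16 + p$ ($L{\left(p \right)} = p + 16 = 16 + p$)
$- 6 \left(\left(-3 - 10\right) + L{\left(l{\left(-1 \right)} \right)}\right) = - 6 \left(\left(-3 - 10\right) + \left(16 + 0\right)\right) = - 6 \left(\left(-3 - 10\right) + 16\right) = - 6 \left(-13 + 16\right) = \left(-6\right) 3 = -18$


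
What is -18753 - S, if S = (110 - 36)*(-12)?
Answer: -17865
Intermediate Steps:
S = -888 (S = 74*(-12) = -888)
-18753 - S = -18753 - 1*(-888) = -18753 + 888 = -17865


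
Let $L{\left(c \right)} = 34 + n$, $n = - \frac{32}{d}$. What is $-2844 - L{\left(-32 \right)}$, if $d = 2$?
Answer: $-2862$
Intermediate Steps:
$n = -16$ ($n = - \frac{32}{2} = \left(-32\right) \frac{1}{2} = -16$)
$L{\left(c \right)} = 18$ ($L{\left(c \right)} = 34 - 16 = 18$)
$-2844 - L{\left(-32 \right)} = -2844 - 18 = -2862$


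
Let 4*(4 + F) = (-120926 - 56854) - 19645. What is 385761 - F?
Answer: 1740485/4 ≈ 4.3512e+5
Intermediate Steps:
F = -197441/4 (F = -4 + ((-120926 - 56854) - 19645)/4 = -4 + (-177780 - 19645)/4 = -4 + (¼)*(-197425) = -4 - 197425/4 = -197441/4 ≈ -49360.)
385761 - F = 385761 - 1*(-197441/4) = 385761 + 197441/4 = 1740485/4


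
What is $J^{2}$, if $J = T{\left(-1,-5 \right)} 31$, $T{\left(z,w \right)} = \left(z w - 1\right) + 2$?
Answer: $34596$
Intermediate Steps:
$T{\left(z,w \right)} = 1 + w z$ ($T{\left(z,w \right)} = \left(w z - 1\right) + 2 = \left(-1 + w z\right) + 2 = 1 + w z$)
$J = 186$ ($J = \left(1 - -5\right) 31 = \left(1 + 5\right) 31 = 6 \cdot 31 = 186$)
$J^{2} = 186^{2} = 34596$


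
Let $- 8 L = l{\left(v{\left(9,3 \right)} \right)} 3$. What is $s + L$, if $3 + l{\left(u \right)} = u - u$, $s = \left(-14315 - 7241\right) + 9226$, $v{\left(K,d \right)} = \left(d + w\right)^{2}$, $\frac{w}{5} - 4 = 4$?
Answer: $- \frac{98631}{8} \approx -12329.0$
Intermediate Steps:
$w = 40$ ($w = 20 + 5 \cdot 4 = 20 + 20 = 40$)
$v{\left(K,d \right)} = \left(40 + d\right)^{2}$ ($v{\left(K,d \right)} = \left(d + 40\right)^{2} = \left(40 + d\right)^{2}$)
$s = -12330$ ($s = -21556 + 9226 = -12330$)
$l{\left(u \right)} = -3$ ($l{\left(u \right)} = -3 + \left(u - u\right) = -3 + 0 = -3$)
$L = \frac{9}{8}$ ($L = - \frac{\left(-3\right) 3}{8} = \left(- \frac{1}{8}\right) \left(-9\right) = \frac{9}{8} \approx 1.125$)
$s + L = -12330 + \frac{9}{8} = - \frac{98631}{8}$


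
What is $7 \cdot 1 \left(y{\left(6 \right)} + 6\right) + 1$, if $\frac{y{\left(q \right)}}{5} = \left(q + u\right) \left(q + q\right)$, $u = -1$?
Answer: $2143$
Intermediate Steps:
$y{\left(q \right)} = 10 q \left(-1 + q\right)$ ($y{\left(q \right)} = 5 \left(q - 1\right) \left(q + q\right) = 5 \left(-1 + q\right) 2 q = 5 \cdot 2 q \left(-1 + q\right) = 10 q \left(-1 + q\right)$)
$7 \cdot 1 \left(y{\left(6 \right)} + 6\right) + 1 = 7 \cdot 1 \left(10 \cdot 6 \left(-1 + 6\right) + 6\right) + 1 = 7 \cdot 1 \left(10 \cdot 6 \cdot 5 + 6\right) + 1 = 7 \cdot 1 \left(300 + 6\right) + 1 = 7 \cdot 1 \cdot 306 + 1 = 7 \cdot 306 + 1 = 2142 + 1 = 2143$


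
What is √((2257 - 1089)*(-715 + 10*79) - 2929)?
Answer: √84671 ≈ 290.98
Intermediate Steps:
√((2257 - 1089)*(-715 + 10*79) - 2929) = √(1168*(-715 + 790) - 2929) = √(1168*75 - 2929) = √(87600 - 2929) = √84671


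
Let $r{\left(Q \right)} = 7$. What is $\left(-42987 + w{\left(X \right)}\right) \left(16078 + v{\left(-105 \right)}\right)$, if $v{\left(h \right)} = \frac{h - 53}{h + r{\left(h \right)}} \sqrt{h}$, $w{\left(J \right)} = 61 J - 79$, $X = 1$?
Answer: $-691434390 - \frac{3397395 i \sqrt{105}}{49} \approx -6.9143 \cdot 10^{8} - 7.1047 \cdot 10^{5} i$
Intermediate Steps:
$w{\left(J \right)} = -79 + 61 J$
$v{\left(h \right)} = \frac{\sqrt{h} \left(-53 + h\right)}{7 + h}$ ($v{\left(h \right)} = \frac{h - 53}{h + 7} \sqrt{h} = \frac{-53 + h}{7 + h} \sqrt{h} = \frac{\sqrt{h} \left(-53 + h\right)}{7 + h}$)
$\left(-42987 + w{\left(X \right)}\right) \left(16078 + v{\left(-105 \right)}\right) = \left(-42987 + \left(-79 + 61 \cdot 1\right)\right) \left(16078 + \frac{\sqrt{-105} \left(-53 - 105\right)}{7 - 105}\right) = \left(-42987 + \left(-79 + 61\right)\right) \left(16078 + i \sqrt{105} \frac{1}{-98} \left(-158\right)\right) = \left(-42987 - 18\right) \left(16078 + i \sqrt{105} \left(- \frac{1}{98}\right) \left(-158\right)\right) = - 43005 \left(16078 + \frac{79 i \sqrt{105}}{49}\right) = -691434390 - \frac{3397395 i \sqrt{105}}{49}$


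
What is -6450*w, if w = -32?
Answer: 206400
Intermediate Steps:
-6450*w = -6450*(-32) = 206400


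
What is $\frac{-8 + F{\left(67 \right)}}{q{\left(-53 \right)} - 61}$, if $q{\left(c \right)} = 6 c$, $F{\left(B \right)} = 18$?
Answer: $- \frac{10}{379} \approx -0.026385$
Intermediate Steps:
$\frac{-8 + F{\left(67 \right)}}{q{\left(-53 \right)} - 61} = \frac{-8 + 18}{6 \left(-53\right) - 61} = \frac{10}{-318 - 61} = \frac{10}{-379} = 10 \left(- \frac{1}{379}\right) = - \frac{10}{379}$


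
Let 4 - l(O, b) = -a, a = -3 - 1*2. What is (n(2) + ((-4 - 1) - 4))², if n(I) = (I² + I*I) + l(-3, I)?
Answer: 4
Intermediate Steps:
a = -5 (a = -3 - 2 = -5)
l(O, b) = -1 (l(O, b) = 4 - (-1)*(-5) = 4 - 1*5 = 4 - 5 = -1)
n(I) = -1 + 2*I² (n(I) = (I² + I*I) - 1 = (I² + I²) - 1 = 2*I² - 1 = -1 + 2*I²)
(n(2) + ((-4 - 1) - 4))² = ((-1 + 2*2²) + ((-4 - 1) - 4))² = ((-1 + 2*4) + (-5 - 4))² = ((-1 + 8) - 9)² = (7 - 9)² = (-2)² = 4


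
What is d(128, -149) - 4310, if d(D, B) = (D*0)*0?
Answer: -4310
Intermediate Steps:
d(D, B) = 0 (d(D, B) = 0*0 = 0)
d(128, -149) - 4310 = 0 - 4310 = -4310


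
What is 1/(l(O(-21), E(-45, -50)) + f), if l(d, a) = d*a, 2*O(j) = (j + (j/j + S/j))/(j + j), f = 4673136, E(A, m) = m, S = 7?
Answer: 126/588813611 ≈ 2.1399e-7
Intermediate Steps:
O(j) = (1 + j + 7/j)/(4*j) (O(j) = ((j + (j/j + 7/j))/(j + j))/2 = ((j + (1 + 7/j))/((2*j)))/2 = ((1 + j + 7/j)*(1/(2*j)))/2 = ((1 + j + 7/j)/(2*j))/2 = (1 + j + 7/j)/(4*j))
l(d, a) = a*d
1/(l(O(-21), E(-45, -50)) + f) = 1/(-25*(7 - 21 + (-21)²)/(2*(-21)²) + 4673136) = 1/(-25*(7 - 21 + 441)/(2*441) + 4673136) = 1/(-25*427/(2*441) + 4673136) = 1/(-50*61/252 + 4673136) = 1/(-1525/126 + 4673136) = 1/(588813611/126) = 126/588813611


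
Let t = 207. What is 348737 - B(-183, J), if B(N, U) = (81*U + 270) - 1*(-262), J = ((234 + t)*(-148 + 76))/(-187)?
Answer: 62542423/187 ≈ 3.3445e+5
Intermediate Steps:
J = 31752/187 (J = ((234 + 207)*(-148 + 76))/(-187) = (441*(-72))*(-1/187) = -31752*(-1/187) = 31752/187 ≈ 169.80)
B(N, U) = 532 + 81*U (B(N, U) = (270 + 81*U) + 262 = 532 + 81*U)
348737 - B(-183, J) = 348737 - (532 + 81*(31752/187)) = 348737 - (532 + 2571912/187) = 348737 - 1*2671396/187 = 348737 - 2671396/187 = 62542423/187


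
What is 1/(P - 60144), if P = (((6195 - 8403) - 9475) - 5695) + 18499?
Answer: -1/59023 ≈ -1.6943e-5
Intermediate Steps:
P = 1121 (P = ((-2208 - 9475) - 5695) + 18499 = (-11683 - 5695) + 18499 = -17378 + 18499 = 1121)
1/(P - 60144) = 1/(1121 - 60144) = 1/(-59023) = -1/59023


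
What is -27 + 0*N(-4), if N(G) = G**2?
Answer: -27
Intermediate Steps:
-27 + 0*N(-4) = -27 + 0*(-4)**2 = -27 + 0*16 = -27 + 0 = -27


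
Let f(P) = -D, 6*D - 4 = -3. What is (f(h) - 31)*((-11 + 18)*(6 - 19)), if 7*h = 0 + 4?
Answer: 17017/6 ≈ 2836.2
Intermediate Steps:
h = 4/7 (h = (0 + 4)/7 = (⅐)*4 = 4/7 ≈ 0.57143)
D = ⅙ (D = ⅔ + (⅙)*(-3) = ⅔ - ½ = ⅙ ≈ 0.16667)
f(P) = -⅙ (f(P) = -1*⅙ = -⅙)
(f(h) - 31)*((-11 + 18)*(6 - 19)) = (-⅙ - 31)*((-11 + 18)*(6 - 19)) = -1309*(-13)/6 = -187/6*(-91) = 17017/6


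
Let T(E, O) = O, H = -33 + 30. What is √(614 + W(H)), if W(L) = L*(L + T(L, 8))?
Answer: √599 ≈ 24.474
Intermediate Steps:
H = -3
W(L) = L*(8 + L) (W(L) = L*(L + 8) = L*(8 + L))
√(614 + W(H)) = √(614 - 3*(8 - 3)) = √(614 - 3*5) = √(614 - 15) = √599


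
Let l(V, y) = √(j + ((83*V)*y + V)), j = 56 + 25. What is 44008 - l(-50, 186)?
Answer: 44008 - I*√771869 ≈ 44008.0 - 878.56*I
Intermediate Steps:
j = 81
l(V, y) = √(81 + V + 83*V*y) (l(V, y) = √(81 + ((83*V)*y + V)) = √(81 + (83*V*y + V)) = √(81 + (V + 83*V*y)) = √(81 + V + 83*V*y))
44008 - l(-50, 186) = 44008 - √(81 - 50 + 83*(-50)*186) = 44008 - √(81 - 50 - 771900) = 44008 - √(-771869) = 44008 - I*√771869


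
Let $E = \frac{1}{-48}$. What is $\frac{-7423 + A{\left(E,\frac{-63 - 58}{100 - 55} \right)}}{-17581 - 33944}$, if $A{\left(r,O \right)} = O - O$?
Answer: $\frac{7423}{51525} \approx 0.14407$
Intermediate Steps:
$E = - \frac{1}{48} \approx -0.020833$
$A{\left(r,O \right)} = 0$
$\frac{-7423 + A{\left(E,\frac{-63 - 58}{100 - 55} \right)}}{-17581 - 33944} = \frac{-7423 + 0}{-17581 - 33944} = - \frac{7423}{-51525} = \left(-7423\right) \left(- \frac{1}{51525}\right) = \frac{7423}{51525}$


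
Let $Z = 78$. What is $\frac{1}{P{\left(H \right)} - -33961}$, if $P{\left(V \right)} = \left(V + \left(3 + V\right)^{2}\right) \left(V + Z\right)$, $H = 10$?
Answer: $\frac{1}{49713} \approx 2.0115 \cdot 10^{-5}$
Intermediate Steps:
$P{\left(V \right)} = \left(78 + V\right) \left(V + \left(3 + V\right)^{2}\right)$ ($P{\left(V \right)} = \left(V + \left(3 + V\right)^{2}\right) \left(V + 78\right) = \left(V + \left(3 + V\right)^{2}\right) \left(78 + V\right) = \left(78 + V\right) \left(V + \left(3 + V\right)^{2}\right)$)
$\frac{1}{P{\left(H \right)} - -33961} = \frac{1}{\left(702 + 10^{3} + 85 \cdot 10^{2} + 555 \cdot 10\right) - -33961} = \frac{1}{\left(702 + 1000 + 85 \cdot 100 + 5550\right) + 33961} = \frac{1}{\left(702 + 1000 + 8500 + 5550\right) + 33961} = \frac{1}{15752 + 33961} = \frac{1}{49713}$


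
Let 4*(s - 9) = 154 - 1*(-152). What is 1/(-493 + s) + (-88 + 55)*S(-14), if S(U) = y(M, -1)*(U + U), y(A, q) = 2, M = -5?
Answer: 1506118/815 ≈ 1848.0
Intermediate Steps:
s = 171/2 (s = 9 + (154 - 1*(-152))/4 = 9 + (154 + 152)/4 = 9 + (¼)*306 = 9 + 153/2 = 171/2 ≈ 85.500)
S(U) = 4*U (S(U) = 2*(U + U) = 2*(2*U) = 4*U)
1/(-493 + s) + (-88 + 55)*S(-14) = 1/(-493 + 171/2) + (-88 + 55)*(4*(-14)) = 1/(-815/2) - 33*(-56) = -2/815 + 1848 = 1506118/815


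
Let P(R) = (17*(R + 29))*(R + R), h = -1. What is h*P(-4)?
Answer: 3400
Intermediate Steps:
P(R) = 2*R*(493 + 17*R) (P(R) = (17*(29 + R))*(2*R) = (493 + 17*R)*(2*R) = 2*R*(493 + 17*R))
h*P(-4) = -34*(-4)*(29 - 4) = -34*(-4)*25 = -1*(-3400) = 3400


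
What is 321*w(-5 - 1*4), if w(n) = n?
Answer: -2889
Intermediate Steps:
321*w(-5 - 1*4) = 321*(-5 - 1*4) = 321*(-5 - 4) = 321*(-9) = -2889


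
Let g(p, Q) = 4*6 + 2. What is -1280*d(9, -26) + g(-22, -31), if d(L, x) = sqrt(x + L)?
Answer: 26 - 1280*I*sqrt(17) ≈ 26.0 - 5277.6*I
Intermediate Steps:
g(p, Q) = 26 (g(p, Q) = 24 + 2 = 26)
d(L, x) = sqrt(L + x)
-1280*d(9, -26) + g(-22, -31) = -1280*sqrt(9 - 26) + 26 = -1280*I*sqrt(17) + 26 = 26 - 1280*I*sqrt(17)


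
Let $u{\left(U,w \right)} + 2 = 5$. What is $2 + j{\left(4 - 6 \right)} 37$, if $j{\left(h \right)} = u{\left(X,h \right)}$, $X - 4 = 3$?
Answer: $113$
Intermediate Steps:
$X = 7$ ($X = 4 + 3 = 7$)
$u{\left(U,w \right)} = 3$ ($u{\left(U,w \right)} = -2 + 5 = 3$)
$j{\left(h \right)} = 3$
$2 + j{\left(4 - 6 \right)} 37 = 2 + 3 \cdot 37 = 2 + 111 = 113$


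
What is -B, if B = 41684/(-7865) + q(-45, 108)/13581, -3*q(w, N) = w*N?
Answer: 20495152/3956095 ≈ 5.1806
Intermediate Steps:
q(w, N) = -N*w/3 (q(w, N) = -w*N/3 = -N*w/3)
B = -20495152/3956095 (B = 41684/(-7865) - ⅓*108*(-45)/13581 = 41684*(-1/7865) + 1620*(1/13581) = -41684/7865 + 60/503 = -20495152/3956095 ≈ -5.1806)
-B = -1*(-20495152/3956095) = 20495152/3956095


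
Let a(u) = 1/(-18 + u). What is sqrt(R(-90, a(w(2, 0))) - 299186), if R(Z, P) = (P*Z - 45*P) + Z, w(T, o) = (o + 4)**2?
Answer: I*sqrt(1196834)/2 ≈ 547.0*I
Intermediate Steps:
w(T, o) = (4 + o)**2
R(Z, P) = Z - 45*P + P*Z (R(Z, P) = (-45*P + P*Z) + Z = Z - 45*P + P*Z)
sqrt(R(-90, a(w(2, 0))) - 299186) = sqrt((-90 - 45/(-18 + (4 + 0)**2) - 90/(-18 + (4 + 0)**2)) - 299186) = sqrt((-90 - 45/(-18 + 4**2) - 90/(-18 + 4**2)) - 299186) = sqrt((-90 - 45/(-18 + 16) - 90/(-18 + 16)) - 299186) = sqrt((-90 - 45/(-2) - 90/(-2)) - 299186) = sqrt((-90 - 45*(-1/2) - 1/2*(-90)) - 299186) = sqrt((-90 + 45/2 + 45) - 299186) = sqrt(-45/2 - 299186) = sqrt(-598417/2) = I*sqrt(1196834)/2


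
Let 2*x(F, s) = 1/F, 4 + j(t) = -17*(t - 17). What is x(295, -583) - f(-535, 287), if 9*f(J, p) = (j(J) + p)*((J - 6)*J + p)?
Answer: -550812706217/1770 ≈ -3.1119e+8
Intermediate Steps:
j(t) = 285 - 17*t (j(t) = -4 - 17*(t - 17) = -4 - 17*(-17 + t) = -4 + (289 - 17*t) = 285 - 17*t)
x(F, s) = 1/(2*F)
f(J, p) = (p + J*(-6 + J))*(285 + p - 17*J)/9 (f(J, p) = (((285 - 17*J) + p)*((J - 6)*J + p))/9 = ((285 + p - 17*J)*((-6 + J)*J + p))/9 = ((285 + p - 17*J)*(J*(-6 + J) + p))/9 = ((285 + p - 17*J)*(p + J*(-6 + J)))/9 = ((p + J*(-6 + J))*(285 + p - 17*J))/9 = (p + J*(-6 + J))*(285 + p - 17*J)/9)
x(295, -583) - f(-535, 287) = (½)/295 - (-190*(-535) + 43*(-535)² - 17/9*(-535)³ + (⅑)*287² + (95/3)*287 - 23/9*(-535)*287 + (⅑)*287*(-535)²) = (½)*(1/295) - (101650 + 43*286225 - 17/9*(-153130375) + (⅑)*82369 + 27265/3 + 3531535/9 + (⅑)*287*286225) = 1/590 - (101650 + 12307675 + 2603216375/9 + 82369/9 + 27265/3 + 3531535/9 + 82146575/9) = 1/590 - 1*933580858/3 = 1/590 - 933580858/3 = -550812706217/1770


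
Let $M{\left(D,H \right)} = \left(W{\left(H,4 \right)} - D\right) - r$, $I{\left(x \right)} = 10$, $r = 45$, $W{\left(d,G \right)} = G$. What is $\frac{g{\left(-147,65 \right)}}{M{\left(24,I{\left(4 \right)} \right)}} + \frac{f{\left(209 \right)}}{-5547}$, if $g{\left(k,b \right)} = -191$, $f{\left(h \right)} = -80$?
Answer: $\frac{1064677}{360555} \approx 2.9529$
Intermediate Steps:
$M{\left(D,H \right)} = -41 - D$ ($M{\left(D,H \right)} = \left(4 - D\right) - 45 = -41 - D$)
$\frac{g{\left(-147,65 \right)}}{M{\left(24,I{\left(4 \right)} \right)}} + \frac{f{\left(209 \right)}}{-5547} = - \frac{191}{-41 - 24} - \frac{80}{-5547} = - \frac{191}{-41 - 24} - - \frac{80}{5547} = - \frac{191}{-65} + \frac{80}{5547} = \left(-191\right) \left(- \frac{1}{65}\right) + \frac{80}{5547} = \frac{191}{65} + \frac{80}{5547} = \frac{1064677}{360555}$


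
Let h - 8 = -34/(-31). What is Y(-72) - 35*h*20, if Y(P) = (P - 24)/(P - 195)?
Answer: -17567608/2759 ≈ -6367.4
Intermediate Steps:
h = 282/31 (h = 8 - 34/(-31) = 8 - 34*(-1/31) = 8 + 34/31 = 282/31 ≈ 9.0968)
Y(P) = (-24 + P)/(-195 + P)
Y(-72) - 35*h*20 = (-24 - 72)/(-195 - 72) - 35*(282/31)*20 = -96/(-267) - 9870*20/31 = -1/267*(-96) - 1*197400/31 = 32/89 - 197400/31 = -17567608/2759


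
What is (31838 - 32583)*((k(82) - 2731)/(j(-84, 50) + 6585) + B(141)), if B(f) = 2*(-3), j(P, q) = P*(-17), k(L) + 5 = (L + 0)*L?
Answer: 32847050/8013 ≈ 4099.2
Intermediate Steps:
k(L) = -5 + L² (k(L) = -5 + (L + 0)*L = -5 + L*L = -5 + L²)
j(P, q) = -17*P
B(f) = -6
(31838 - 32583)*((k(82) - 2731)/(j(-84, 50) + 6585) + B(141)) = (31838 - 32583)*(((-5 + 82²) - 2731)/(-17*(-84) + 6585) - 6) = -745*(((-5 + 6724) - 2731)/(1428 + 6585) - 6) = -745*((6719 - 2731)/8013 - 6) = -745*(3988*(1/8013) - 6) = -745*(3988/8013 - 6) = -745*(-44090/8013) = 32847050/8013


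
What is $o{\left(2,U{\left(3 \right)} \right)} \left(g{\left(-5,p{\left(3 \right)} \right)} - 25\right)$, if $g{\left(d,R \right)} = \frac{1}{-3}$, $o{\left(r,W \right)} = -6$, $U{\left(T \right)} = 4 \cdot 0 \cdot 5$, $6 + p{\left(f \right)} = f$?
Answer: $152$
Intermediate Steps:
$p{\left(f \right)} = -6 + f$
$U{\left(T \right)} = 0$ ($U{\left(T \right)} = 4 \cdot 0 = 0$)
$g{\left(d,R \right)} = - \frac{1}{3}$
$o{\left(2,U{\left(3 \right)} \right)} \left(g{\left(-5,p{\left(3 \right)} \right)} - 25\right) = - 6 \left(- \frac{1}{3} - 25\right) = \left(-6\right) \left(- \frac{76}{3}\right) = 152$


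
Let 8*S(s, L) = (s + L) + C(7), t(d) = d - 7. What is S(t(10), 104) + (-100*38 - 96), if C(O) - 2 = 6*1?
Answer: -31053/8 ≈ -3881.6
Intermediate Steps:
C(O) = 8 (C(O) = 2 + 6*1 = 2 + 6 = 8)
t(d) = -7 + d
S(s, L) = 1 + L/8 + s/8 (S(s, L) = ((s + L) + 8)/8 = ((L + s) + 8)/8 = (8 + L + s)/8 = 1 + L/8 + s/8)
S(t(10), 104) + (-100*38 - 96) = (1 + (1/8)*104 + (-7 + 10)/8) + (-100*38 - 96) = (1 + 13 + (1/8)*3) + (-3800 - 96) = (1 + 13 + 3/8) - 3896 = 115/8 - 3896 = -31053/8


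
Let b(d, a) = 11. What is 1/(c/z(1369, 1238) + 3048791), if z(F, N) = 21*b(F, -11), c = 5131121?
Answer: 231/709401842 ≈ 3.2563e-7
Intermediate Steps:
z(F, N) = 231 (z(F, N) = 21*11 = 231)
1/(c/z(1369, 1238) + 3048791) = 1/(5131121/231 + 3048791) = 1/(709401842/231) = 231/709401842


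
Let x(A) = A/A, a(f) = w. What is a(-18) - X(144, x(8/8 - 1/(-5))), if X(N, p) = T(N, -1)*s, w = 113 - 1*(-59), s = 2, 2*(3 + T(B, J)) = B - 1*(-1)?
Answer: 33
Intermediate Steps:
T(B, J) = -5/2 + B/2 (T(B, J) = -3 + (B - 1*(-1))/2 = -3 + (B + 1)/2 = -3 + (1 + B)/2 = -3 + (1/2 + B/2) = -5/2 + B/2)
w = 172 (w = 113 + 59 = 172)
a(f) = 172
x(A) = 1
X(N, p) = -5 + N (X(N, p) = (-5/2 + N/2)*2 = -5 + N)
a(-18) - X(144, x(8/8 - 1/(-5))) = 172 - (-5 + 144) = 172 - 1*139 = 172 - 139 = 33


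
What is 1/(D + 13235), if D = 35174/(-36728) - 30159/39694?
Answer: 364470308/4823138557253 ≈ 7.5567e-5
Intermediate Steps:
D = -625969127/364470308 (D = 35174*(-1/36728) - 30159*1/39694 = -17587/18364 - 30159/39694 = -625969127/364470308 ≈ -1.7175)
1/(D + 13235) = 1/(-625969127/364470308 + 13235) = 1/(4823138557253/364470308) = 364470308/4823138557253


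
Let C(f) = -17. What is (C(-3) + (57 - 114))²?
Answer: 5476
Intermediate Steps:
(C(-3) + (57 - 114))² = (-17 + (57 - 114))² = (-17 - 57)² = (-74)² = 5476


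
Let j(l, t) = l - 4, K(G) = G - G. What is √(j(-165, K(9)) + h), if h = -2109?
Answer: I*√2278 ≈ 47.728*I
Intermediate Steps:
K(G) = 0
j(l, t) = -4 + l
√(j(-165, K(9)) + h) = √((-4 - 165) - 2109) = √(-169 - 2109) = √(-2278) = I*√2278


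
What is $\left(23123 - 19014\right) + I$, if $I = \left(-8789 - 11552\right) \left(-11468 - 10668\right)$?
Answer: $450272485$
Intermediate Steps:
$I = 450268376$ ($I = \left(-20341\right) \left(-22136\right) = 450268376$)
$\left(23123 - 19014\right) + I = \left(23123 - 19014\right) + 450268376 = 4109 + 450268376 = 450272485$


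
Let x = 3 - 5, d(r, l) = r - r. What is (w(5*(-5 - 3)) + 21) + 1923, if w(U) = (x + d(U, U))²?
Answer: 1948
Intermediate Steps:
d(r, l) = 0
x = -2
w(U) = 4 (w(U) = (-2 + 0)² = (-2)² = 4)
(w(5*(-5 - 3)) + 21) + 1923 = (4 + 21) + 1923 = 25 + 1923 = 1948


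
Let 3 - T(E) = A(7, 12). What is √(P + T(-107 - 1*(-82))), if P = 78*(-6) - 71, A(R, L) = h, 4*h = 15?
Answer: I*√2159/2 ≈ 23.233*I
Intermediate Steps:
h = 15/4 (h = (¼)*15 = 15/4 ≈ 3.7500)
A(R, L) = 15/4
T(E) = -¾ (T(E) = 3 - 1*15/4 = 3 - 15/4 = -¾)
P = -539 (P = -468 - 71 = -539)
√(P + T(-107 - 1*(-82))) = √(-539 - ¾) = √(-2159/4) = I*√2159/2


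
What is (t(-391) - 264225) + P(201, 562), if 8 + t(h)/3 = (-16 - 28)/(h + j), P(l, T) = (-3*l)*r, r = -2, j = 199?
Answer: -4208677/16 ≈ -2.6304e+5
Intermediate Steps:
P(l, T) = 6*l (P(l, T) = -3*l*(-2) = 6*l)
t(h) = -24 - 132/(199 + h) (t(h) = -24 + 3*((-16 - 28)/(h + 199)) = -24 + 3*(-44/(199 + h)) = -24 - 132/(199 + h))
(t(-391) - 264225) + P(201, 562) = (12*(-409 - 2*(-391))/(199 - 391) - 264225) + 6*201 = (12*(-409 + 782)/(-192) - 264225) + 1206 = (12*(-1/192)*373 - 264225) + 1206 = (-373/16 - 264225) + 1206 = -4227973/16 + 1206 = -4208677/16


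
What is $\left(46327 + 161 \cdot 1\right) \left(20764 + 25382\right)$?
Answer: $2145235248$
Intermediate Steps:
$\left(46327 + 161 \cdot 1\right) \left(20764 + 25382\right) = \left(46327 + 161\right) 46146 = 46488 \cdot 46146 = 2145235248$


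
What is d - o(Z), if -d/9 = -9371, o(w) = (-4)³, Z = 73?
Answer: 84403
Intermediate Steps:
o(w) = -64
d = 84339 (d = -9*(-9371) = 84339)
d - o(Z) = 84339 - 1*(-64) = 84339 + 64 = 84403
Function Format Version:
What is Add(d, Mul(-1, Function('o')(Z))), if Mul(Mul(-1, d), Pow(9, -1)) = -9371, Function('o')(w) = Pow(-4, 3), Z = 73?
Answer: 84403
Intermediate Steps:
Function('o')(w) = -64
d = 84339 (d = Mul(-9, -9371) = 84339)
Add(d, Mul(-1, Function('o')(Z))) = Add(84339, Mul(-1, -64)) = Add(84339, 64) = 84403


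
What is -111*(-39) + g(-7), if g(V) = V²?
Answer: 4378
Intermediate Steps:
-111*(-39) + g(-7) = -111*(-39) + (-7)² = 4329 + 49 = 4378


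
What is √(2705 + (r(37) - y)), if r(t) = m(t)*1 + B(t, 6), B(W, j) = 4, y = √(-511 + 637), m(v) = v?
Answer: √(2746 - 3*√14) ≈ 52.295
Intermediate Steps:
y = 3*√14 (y = √126 = 3*√14 ≈ 11.225)
r(t) = 4 + t (r(t) = t*1 + 4 = t + 4 = 4 + t)
√(2705 + (r(37) - y)) = √(2705 + ((4 + 37) - 3*√14)) = √(2705 + (41 - 3*√14)) = √(2746 - 3*√14)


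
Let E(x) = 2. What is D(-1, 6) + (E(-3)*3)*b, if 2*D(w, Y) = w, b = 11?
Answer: 131/2 ≈ 65.500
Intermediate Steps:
D(w, Y) = w/2
D(-1, 6) + (E(-3)*3)*b = (1/2)*(-1) + (2*3)*11 = -1/2 + 6*11 = -1/2 + 66 = 131/2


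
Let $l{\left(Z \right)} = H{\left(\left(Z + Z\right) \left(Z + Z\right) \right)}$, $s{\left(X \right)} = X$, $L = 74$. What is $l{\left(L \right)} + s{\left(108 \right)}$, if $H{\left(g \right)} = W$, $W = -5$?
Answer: $103$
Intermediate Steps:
$H{\left(g \right)} = -5$
$l{\left(Z \right)} = -5$
$l{\left(L \right)} + s{\left(108 \right)} = -5 + 108 = 103$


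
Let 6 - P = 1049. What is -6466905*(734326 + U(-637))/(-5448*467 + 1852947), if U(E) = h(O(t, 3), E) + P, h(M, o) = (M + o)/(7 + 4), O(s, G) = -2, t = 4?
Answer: 17386218045990/2534653 ≈ 6.8594e+6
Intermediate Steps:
P = -1043 (P = 6 - 1*1049 = 6 - 1049 = -1043)
h(M, o) = M/11 + o/11 (h(M, o) = (M + o)/11 = (M + o)*(1/11) = M/11 + o/11)
U(E) = -11475/11 + E/11 (U(E) = ((1/11)*(-2) + E/11) - 1043 = (-2/11 + E/11) - 1043 = -11475/11 + E/11)
-6466905*(734326 + U(-637))/(-5448*467 + 1852947) = -6466905*(734326 + (-11475/11 + (1/11)*(-637)))/(-5448*467 + 1852947) = -6466905*(734326 + (-11475/11 - 637/11))/(-2544216 + 1852947) = -6466905/((-691269/(734326 - 12112/11))) = -6466905/((-691269/8065474/11)) = -6466905/((-691269*11/8065474)) = -6466905/(-7603959/8065474) = -6466905*(-8065474/7603959) = 17386218045990/2534653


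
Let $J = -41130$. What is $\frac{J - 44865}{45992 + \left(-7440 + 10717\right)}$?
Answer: $- \frac{28665}{16423} \approx -1.7454$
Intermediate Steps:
$\frac{J - 44865}{45992 + \left(-7440 + 10717\right)} = \frac{-41130 - 44865}{45992 + \left(-7440 + 10717\right)} = - \frac{85995}{45992 + 3277} = - \frac{85995}{49269} = \left(-85995\right) \frac{1}{49269} = - \frac{28665}{16423}$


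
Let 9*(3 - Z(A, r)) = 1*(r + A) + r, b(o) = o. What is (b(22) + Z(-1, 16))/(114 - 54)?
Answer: 97/270 ≈ 0.35926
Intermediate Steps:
Z(A, r) = 3 - 2*r/9 - A/9 (Z(A, r) = 3 - (1*(r + A) + r)/9 = 3 - (1*(A + r) + r)/9 = 3 - ((A + r) + r)/9 = 3 - (A + 2*r)/9 = 3 + (-2*r/9 - A/9) = 3 - 2*r/9 - A/9)
(b(22) + Z(-1, 16))/(114 - 54) = (22 + (3 - 2/9*16 - 1/9*(-1)))/(114 - 54) = (22 + (3 - 32/9 + 1/9))/60 = (22 - 4/9)*(1/60) = (194/9)*(1/60) = 97/270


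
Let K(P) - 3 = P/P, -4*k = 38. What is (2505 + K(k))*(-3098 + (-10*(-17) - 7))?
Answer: -7363915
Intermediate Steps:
k = -19/2 (k = -¼*38 = -19/2 ≈ -9.5000)
K(P) = 4 (K(P) = 3 + P/P = 3 + 1 = 4)
(2505 + K(k))*(-3098 + (-10*(-17) - 7)) = (2505 + 4)*(-3098 + (-10*(-17) - 7)) = 2509*(-3098 + (170 - 7)) = 2509*(-3098 + 163) = 2509*(-2935) = -7363915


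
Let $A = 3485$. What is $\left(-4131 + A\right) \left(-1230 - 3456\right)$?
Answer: $3027156$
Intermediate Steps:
$\left(-4131 + A\right) \left(-1230 - 3456\right) = \left(-4131 + 3485\right) \left(-1230 - 3456\right) = - 646 \left(-1230 - 3456\right) = \left(-646\right) \left(-4686\right) = 3027156$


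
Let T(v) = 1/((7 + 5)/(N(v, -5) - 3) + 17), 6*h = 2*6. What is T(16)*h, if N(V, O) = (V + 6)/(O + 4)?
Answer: 50/413 ≈ 0.12107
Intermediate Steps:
h = 2 (h = (2*6)/6 = (⅙)*12 = 2)
N(V, O) = (6 + V)/(4 + O)
T(v) = 1/(17 + 12/(-9 - v)) (T(v) = 1/((7 + 5)/((6 + v)/(4 - 5) - 3) + 17) = 1/(12/((6 + v)/(-1) - 3) + 17) = 1/(12/(-(6 + v) - 3) + 17) = 1/(12/((-6 - v) - 3) + 17) = 1/(12/(-9 - v) + 17) = 1/(17 + 12/(-9 - v)))
T(16)*h = ((9 + 16)/(141 + 17*16))*2 = (25/(141 + 272))*2 = (25/413)*2 = 50/413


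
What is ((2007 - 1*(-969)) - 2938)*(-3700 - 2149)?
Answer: -222262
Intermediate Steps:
((2007 - 1*(-969)) - 2938)*(-3700 - 2149) = ((2007 + 969) - 2938)*(-5849) = (2976 - 2938)*(-5849) = 38*(-5849) = -222262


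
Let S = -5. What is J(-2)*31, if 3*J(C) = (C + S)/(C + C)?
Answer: 217/12 ≈ 18.083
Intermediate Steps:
J(C) = (-5 + C)/(6*C) (J(C) = ((C - 5)/(C + C))/3 = ((-5 + C)/((2*C)))/3 = ((-5 + C)*(1/(2*C)))/3 = ((-5 + C)/(2*C))/3 = (-5 + C)/(6*C))
J(-2)*31 = ((⅙)*(-5 - 2)/(-2))*31 = ((⅙)*(-½)*(-7))*31 = (7/12)*31 = 217/12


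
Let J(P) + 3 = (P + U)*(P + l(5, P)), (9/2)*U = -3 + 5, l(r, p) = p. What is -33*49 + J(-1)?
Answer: -14570/9 ≈ -1618.9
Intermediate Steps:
U = 4/9 (U = 2*(-3 + 5)/9 = (2/9)*2 = 4/9 ≈ 0.44444)
J(P) = -3 + 2*P*(4/9 + P) (J(P) = -3 + (P + 4/9)*(P + P) = -3 + (4/9 + P)*(2*P) = -3 + 2*P*(4/9 + P))
-33*49 + J(-1) = -33*49 + (-3 + 2*(-1)² + (8/9)*(-1)) = -1617 + (-3 + 2*1 - 8/9) = -1617 + (-3 + 2 - 8/9) = -1617 - 17/9 = -14570/9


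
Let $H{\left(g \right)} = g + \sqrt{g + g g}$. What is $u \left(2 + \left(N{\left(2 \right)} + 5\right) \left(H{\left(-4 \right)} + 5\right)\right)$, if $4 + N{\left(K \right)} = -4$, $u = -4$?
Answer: $4 + 24 \sqrt{3} \approx 45.569$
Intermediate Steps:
$N{\left(K \right)} = -8$ ($N{\left(K \right)} = -4 - 4 = -8$)
$H{\left(g \right)} = g + \sqrt{g + g^{2}}$
$u \left(2 + \left(N{\left(2 \right)} + 5\right) \left(H{\left(-4 \right)} + 5\right)\right) = - 4 \left(2 + \left(-8 + 5\right) \left(\left(-4 + \sqrt{- 4 \left(1 - 4\right)}\right) + 5\right)\right) = - 4 \left(2 - 3 \left(\left(-4 + \sqrt{\left(-4\right) \left(-3\right)}\right) + 5\right)\right) = - 4 \left(2 - 3 \left(\left(-4 + \sqrt{12}\right) + 5\right)\right) = - 4 \left(2 - 3 \left(\left(-4 + 2 \sqrt{3}\right) + 5\right)\right) = - 4 \left(2 - 3 \left(1 + 2 \sqrt{3}\right)\right) = - 4 \left(2 - \left(3 + 6 \sqrt{3}\right)\right) = - 4 \left(-1 - 6 \sqrt{3}\right) = 4 + 24 \sqrt{3}$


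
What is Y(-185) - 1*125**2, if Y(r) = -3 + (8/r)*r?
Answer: -15620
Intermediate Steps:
Y(r) = 5 (Y(r) = -3 + 8 = 5)
Y(-185) - 1*125**2 = 5 - 1*125**2 = 5 - 1*15625 = 5 - 15625 = -15620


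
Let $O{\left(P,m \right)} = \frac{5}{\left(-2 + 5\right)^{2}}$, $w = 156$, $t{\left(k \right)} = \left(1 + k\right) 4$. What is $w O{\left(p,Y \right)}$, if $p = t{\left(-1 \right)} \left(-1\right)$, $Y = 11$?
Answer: $\frac{260}{3} \approx 86.667$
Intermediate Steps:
$t{\left(k \right)} = 4 + 4 k$
$p = 0$ ($p = \left(4 + 4 \left(-1\right)\right) \left(-1\right) = \left(4 - 4\right) \left(-1\right) = 0 \left(-1\right) = 0$)
$O{\left(P,m \right)} = \frac{5}{9}$ ($O{\left(P,m \right)} = \frac{5}{3^{2}} = \frac{5}{9}$)
$w O{\left(p,Y \right)} = 156 \cdot \frac{5}{9} = \frac{260}{3}$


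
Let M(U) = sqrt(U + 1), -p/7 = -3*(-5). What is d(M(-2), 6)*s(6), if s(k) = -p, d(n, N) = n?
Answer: 105*I ≈ 105.0*I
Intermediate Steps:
p = -105 (p = -(-21)*(-5) = -7*15 = -105)
M(U) = sqrt(1 + U)
s(k) = 105 (s(k) = -1*(-105) = 105)
d(M(-2), 6)*s(6) = sqrt(1 - 2)*105 = sqrt(-1)*105 = I*105 = 105*I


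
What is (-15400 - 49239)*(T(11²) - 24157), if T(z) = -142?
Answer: 1570663061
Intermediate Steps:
(-15400 - 49239)*(T(11²) - 24157) = (-15400 - 49239)*(-142 - 24157) = -64639*(-24299) = 1570663061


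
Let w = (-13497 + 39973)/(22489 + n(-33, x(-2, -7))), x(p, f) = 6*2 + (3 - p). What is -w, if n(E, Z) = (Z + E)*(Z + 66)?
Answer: -26476/21161 ≈ -1.2512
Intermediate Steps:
x(p, f) = 15 - p (x(p, f) = 12 + (3 - p) = 15 - p)
n(E, Z) = (66 + Z)*(E + Z) (n(E, Z) = (E + Z)*(66 + Z) = (66 + Z)*(E + Z))
w = 26476/21161 (w = (-13497 + 39973)/(22489 + ((15 - 1*(-2))² + 66*(-33) + 66*(15 - 1*(-2)) - 33*(15 - 1*(-2)))) = 26476/(22489 + ((15 + 2)² - 2178 + 66*(15 + 2) - 33*(15 + 2))) = 26476/(22489 + (17² - 2178 + 66*17 - 33*17)) = 26476/(22489 + (289 - 2178 + 1122 - 561)) = 26476/(22489 - 1328) = 26476/21161 ≈ 1.2512)
-w = -1*26476/21161 = -26476/21161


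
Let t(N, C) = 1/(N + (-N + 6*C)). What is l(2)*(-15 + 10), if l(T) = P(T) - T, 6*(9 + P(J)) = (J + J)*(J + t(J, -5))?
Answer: 436/9 ≈ 48.444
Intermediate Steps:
t(N, C) = 1/(6*C)
P(J) = -9 + J*(-1/30 + J)/3 (P(J) = -9 + ((J + J)*(J + (1/6)/(-5)))/6 = -9 + ((2*J)*(J + (1/6)*(-1/5)))/6 = -9 + ((2*J)*(J - 1/30))/6 = -9 + ((2*J)*(-1/30 + J))/6 = -9 + (2*J*(-1/30 + J))/6 = -9 + J*(-1/30 + J)/3)
l(T) = -9 - 91*T/90 + T**2/3 (l(T) = (-9 - T/90 + T**2/3) - T = -9 - 91*T/90 + T**2/3)
l(2)*(-15 + 10) = (-9 - 91/90*2 + (1/3)*2**2)*(-15 + 10) = (-9 - 91/45 + (1/3)*4)*(-5) = (-9 - 91/45 + 4/3)*(-5) = -436/45*(-5) = 436/9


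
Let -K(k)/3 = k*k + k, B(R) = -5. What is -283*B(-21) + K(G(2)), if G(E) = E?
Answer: 1397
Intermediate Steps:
K(k) = -3*k - 3*k² (K(k) = -3*(k*k + k) = -3*(k² + k) = -3*(k + k²) = -3*k - 3*k²)
-283*B(-21) + K(G(2)) = -283*(-5) - 3*2*(1 + 2) = 1415 - 3*2*3 = 1415 - 18 = 1397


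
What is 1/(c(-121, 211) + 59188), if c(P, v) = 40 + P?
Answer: 1/59107 ≈ 1.6918e-5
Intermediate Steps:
1/(c(-121, 211) + 59188) = 1/((40 - 121) + 59188) = 1/(-81 + 59188) = 1/59107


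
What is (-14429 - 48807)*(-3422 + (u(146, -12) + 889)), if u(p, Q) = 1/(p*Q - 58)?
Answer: 144960024758/905 ≈ 1.6018e+8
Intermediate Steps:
u(p, Q) = 1/(-58 + Q*p) (u(p, Q) = 1/(Q*p - 58) = 1/(-58 + Q*p))
(-14429 - 48807)*(-3422 + (u(146, -12) + 889)) = (-14429 - 48807)*(-3422 + (1/(-58 - 12*146) + 889)) = -63236*(-3422 + (1/(-58 - 1752) + 889)) = -63236*(-3422 + (1/(-1810) + 889)) = -63236*(-3422 + (-1/1810 + 889)) = -63236*(-3422 + 1609089/1810) = -63236*(-4584731/1810) = 144960024758/905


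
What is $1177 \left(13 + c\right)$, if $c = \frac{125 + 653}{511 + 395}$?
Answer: $\frac{7389206}{453} \approx 16312.0$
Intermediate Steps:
$c = \frac{389}{453}$ ($c = \frac{778}{906} = 778 \cdot \frac{1}{906} = \frac{389}{453} \approx 0.85872$)
$1177 \left(13 + c\right) = 1177 \left(13 + \frac{389}{453}\right) = 1177 \cdot \frac{6278}{453} = \frac{7389206}{453}$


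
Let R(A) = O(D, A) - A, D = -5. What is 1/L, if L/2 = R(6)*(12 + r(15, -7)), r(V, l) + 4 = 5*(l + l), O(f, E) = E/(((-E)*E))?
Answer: 3/2294 ≈ 0.0013078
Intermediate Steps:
O(f, E) = -1/E (O(f, E) = E/((-E²)) = E*(-1/E²) = -1/E)
R(A) = -A - 1/A (R(A) = -1/A - A = -A - 1/A)
r(V, l) = -4 + 10*l (r(V, l) = -4 + 5*(l + l) = -4 + 5*(2*l) = -4 + 10*l)
L = 2294/3 (L = 2*((-1*6 - 1/6)*(12 + (-4 + 10*(-7)))) = 2*((-6 - 1*⅙)*(12 + (-4 - 70))) = 2*((-6 - ⅙)*(12 - 74)) = 2*(-37/6*(-62)) = 2*(1147/3) = 2294/3 ≈ 764.67)
1/L = 1/(2294/3) = 3/2294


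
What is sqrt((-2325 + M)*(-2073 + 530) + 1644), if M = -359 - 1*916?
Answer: 2*sqrt(1389111) ≈ 2357.2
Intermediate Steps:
M = -1275 (M = -359 - 916 = -1275)
sqrt((-2325 + M)*(-2073 + 530) + 1644) = sqrt((-2325 - 1275)*(-2073 + 530) + 1644) = sqrt(-3600*(-1543) + 1644) = sqrt(5554800 + 1644) = sqrt(5556444) = 2*sqrt(1389111)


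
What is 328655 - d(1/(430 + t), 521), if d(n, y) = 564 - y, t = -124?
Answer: 328612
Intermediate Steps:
328655 - d(1/(430 + t), 521) = 328655 - (564 - 1*521) = 328655 - (564 - 521) = 328655 - 1*43 = 328655 - 43 = 328612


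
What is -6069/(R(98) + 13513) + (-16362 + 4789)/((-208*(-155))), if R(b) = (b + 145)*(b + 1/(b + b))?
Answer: -1892649211/3628902160 ≈ -0.52155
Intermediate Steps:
R(b) = (145 + b)*(b + 1/(2*b))
-6069/(R(98) + 13513) + (-16362 + 4789)/((-208*(-155))) = -6069/((½ + 98² + 145*98 + (145/2)/98) + 13513) + (-16362 + 4789)/((-208*(-155))) = -6069/((½ + 9604 + 14210 + (145/2)*(1/98)) + 13513) - 11573/32240 = -6069/((½ + 9604 + 14210 + 145/196) + 13513) - 11573*1/32240 = -6069/(4667787/196 + 13513) - 11573/32240 = -6069/7316335/196 - 11573/32240 = -6069*196/7316335 - 11573/32240 = -1189524/7316335 - 11573/32240 = -1892649211/3628902160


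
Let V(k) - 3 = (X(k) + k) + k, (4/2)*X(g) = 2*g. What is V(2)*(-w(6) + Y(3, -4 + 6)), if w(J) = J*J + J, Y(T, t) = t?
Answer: -360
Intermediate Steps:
X(g) = g (X(g) = (2*g)/2 = g)
V(k) = 3 + 3*k (V(k) = 3 + ((k + k) + k) = 3 + (2*k + k) = 3 + 3*k)
w(J) = J + J² (w(J) = J² + J = J + J²)
V(2)*(-w(6) + Y(3, -4 + 6)) = (3 + 3*2)*(-6*(1 + 6) + (-4 + 6)) = (3 + 6)*(-6*7 + 2) = 9*(-1*42 + 2) = 9*(-42 + 2) = 9*(-40) = -360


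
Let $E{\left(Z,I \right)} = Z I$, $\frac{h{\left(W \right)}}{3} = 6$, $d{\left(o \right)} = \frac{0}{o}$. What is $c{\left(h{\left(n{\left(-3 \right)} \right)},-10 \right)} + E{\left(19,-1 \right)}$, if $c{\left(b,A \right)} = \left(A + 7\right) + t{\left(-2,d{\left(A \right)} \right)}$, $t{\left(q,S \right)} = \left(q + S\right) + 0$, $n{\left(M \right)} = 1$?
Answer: $-24$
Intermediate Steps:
$d{\left(o \right)} = 0$
$h{\left(W \right)} = 18$ ($h{\left(W \right)} = 3 \cdot 6 = 18$)
$t{\left(q,S \right)} = S + q$ ($t{\left(q,S \right)} = \left(S + q\right) + 0 = S + q$)
$c{\left(b,A \right)} = 5 + A$ ($c{\left(b,A \right)} = \left(A + 7\right) + \left(0 - 2\right) = \left(7 + A\right) - 2 = 5 + A$)
$E{\left(Z,I \right)} = I Z$
$c{\left(h{\left(n{\left(-3 \right)} \right)},-10 \right)} + E{\left(19,-1 \right)} = \left(5 - 10\right) - 19 = -5 - 19 = -24$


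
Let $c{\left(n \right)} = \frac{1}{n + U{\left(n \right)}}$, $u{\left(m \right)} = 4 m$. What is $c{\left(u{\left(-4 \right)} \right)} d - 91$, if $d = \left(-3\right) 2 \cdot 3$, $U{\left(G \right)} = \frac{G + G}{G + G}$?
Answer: $- \frac{449}{5} \approx -89.8$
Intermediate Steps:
$U{\left(G \right)} = 1$ ($U{\left(G \right)} = \frac{2 G}{2 G} = 2 G \frac{1}{2 G} = 1$)
$d = -18$ ($d = \left(-6\right) 3 = -18$)
$c{\left(n \right)} = \frac{1}{1 + n}$ ($c{\left(n \right)} = \frac{1}{n + 1} = \frac{1}{1 + n}$)
$c{\left(u{\left(-4 \right)} \right)} d - 91 = \frac{1}{1 + 4 \left(-4\right)} \left(-18\right) - 91 = \frac{1}{1 - 16} \left(-18\right) - 91 = \frac{1}{-15} \left(-18\right) - 91 = \left(- \frac{1}{15}\right) \left(-18\right) - 91 = \frac{6}{5} - 91 = - \frac{449}{5}$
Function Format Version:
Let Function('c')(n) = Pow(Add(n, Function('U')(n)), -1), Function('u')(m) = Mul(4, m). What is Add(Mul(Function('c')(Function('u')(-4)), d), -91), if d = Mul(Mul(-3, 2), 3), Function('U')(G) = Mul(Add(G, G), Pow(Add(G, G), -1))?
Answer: Rational(-449, 5) ≈ -89.800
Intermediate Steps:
Function('U')(G) = 1 (Function('U')(G) = Mul(Mul(2, G), Pow(Mul(2, G), -1)) = Mul(Mul(2, G), Mul(Rational(1, 2), Pow(G, -1))) = 1)
d = -18 (d = Mul(-6, 3) = -18)
Function('c')(n) = Pow(Add(1, n), -1) (Function('c')(n) = Pow(Add(n, 1), -1) = Pow(Add(1, n), -1))
Add(Mul(Function('c')(Function('u')(-4)), d), -91) = Add(Mul(Pow(Add(1, Mul(4, -4)), -1), -18), -91) = Add(Mul(Pow(Add(1, -16), -1), -18), -91) = Add(Mul(Pow(-15, -1), -18), -91) = Add(Mul(Rational(-1, 15), -18), -91) = Add(Rational(6, 5), -91) = Rational(-449, 5)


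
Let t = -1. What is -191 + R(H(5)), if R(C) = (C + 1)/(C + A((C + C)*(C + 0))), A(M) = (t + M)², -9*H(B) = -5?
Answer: -62110/329 ≈ -188.78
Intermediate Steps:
H(B) = 5/9 (H(B) = -⅑*(-5) = 5/9)
A(M) = (-1 + M)²
R(C) = (1 + C)/(C + (-1 + 2*C²)²) (R(C) = (C + 1)/(C + (-1 + (C + C)*(C + 0))²) = (1 + C)/(C + (-1 + (2*C)*C)²) = (1 + C)/(C + (-1 + 2*C²)²))
-191 + R(H(5)) = -191 + (1 + 5/9)/(5/9 + (-1 + 2*(5/9)²)²) = -191 + (14/9)/(5/9 + (-1 + 2*(25/81))²) = -191 + (14/9)/(5/9 + (-1 + 50/81)²) = -191 + (14/9)/(5/9 + (-31/81)²) = -191 + (14/9)/(5/9 + 961/6561) = -191 + (14/9)/(4606/6561) = -191 + (6561/4606)*(14/9) = -191 + 729/329 = -62110/329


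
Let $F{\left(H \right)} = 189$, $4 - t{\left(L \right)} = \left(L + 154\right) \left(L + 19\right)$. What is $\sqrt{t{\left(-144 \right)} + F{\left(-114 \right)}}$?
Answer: $\sqrt{1443} \approx 37.987$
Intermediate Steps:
$t{\left(L \right)} = 4 - \left(19 + L\right) \left(154 + L\right)$ ($t{\left(L \right)} = 4 - \left(L + 154\right) \left(L + 19\right) = 4 - \left(154 + L\right) \left(19 + L\right) = 4 - \left(19 + L\right) \left(154 + L\right)$)
$\sqrt{t{\left(-144 \right)} + F{\left(-114 \right)}} = \sqrt{\left(-2922 - \left(-144\right)^{2} - -24912\right) + 189} = \sqrt{\left(-2922 - 20736 + 24912\right) + 189} = \sqrt{1254 + 189} = \sqrt{1443}$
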